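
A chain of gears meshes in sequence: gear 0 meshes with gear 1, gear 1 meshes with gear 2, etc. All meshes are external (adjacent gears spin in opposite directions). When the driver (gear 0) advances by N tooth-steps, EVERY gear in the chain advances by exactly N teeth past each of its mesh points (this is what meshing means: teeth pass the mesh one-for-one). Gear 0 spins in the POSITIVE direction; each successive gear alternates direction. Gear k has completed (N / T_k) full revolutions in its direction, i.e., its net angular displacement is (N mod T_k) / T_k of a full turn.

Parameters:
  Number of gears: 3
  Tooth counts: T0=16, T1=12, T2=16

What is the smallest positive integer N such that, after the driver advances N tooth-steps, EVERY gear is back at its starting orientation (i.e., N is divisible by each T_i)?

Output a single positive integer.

Answer: 48

Derivation:
Gear k returns to start when N is a multiple of T_k.
All gears at start simultaneously when N is a common multiple of [16, 12, 16]; the smallest such N is lcm(16, 12, 16).
Start: lcm = T0 = 16
Fold in T1=12: gcd(16, 12) = 4; lcm(16, 12) = 16 * 12 / 4 = 192 / 4 = 48
Fold in T2=16: gcd(48, 16) = 16; lcm(48, 16) = 48 * 16 / 16 = 768 / 16 = 48
Full cycle length = 48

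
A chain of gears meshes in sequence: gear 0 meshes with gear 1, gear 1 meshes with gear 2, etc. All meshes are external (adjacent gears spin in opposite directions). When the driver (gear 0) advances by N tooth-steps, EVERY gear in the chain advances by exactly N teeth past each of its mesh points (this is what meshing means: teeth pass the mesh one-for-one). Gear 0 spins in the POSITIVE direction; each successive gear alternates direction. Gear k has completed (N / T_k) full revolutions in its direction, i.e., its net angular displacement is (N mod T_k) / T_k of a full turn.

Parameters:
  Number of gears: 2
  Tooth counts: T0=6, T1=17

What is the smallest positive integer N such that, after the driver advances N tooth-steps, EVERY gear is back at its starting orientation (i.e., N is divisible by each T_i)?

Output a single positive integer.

Answer: 102

Derivation:
Gear k returns to start when N is a multiple of T_k.
All gears at start simultaneously when N is a common multiple of [6, 17]; the smallest such N is lcm(6, 17).
Start: lcm = T0 = 6
Fold in T1=17: gcd(6, 17) = 1; lcm(6, 17) = 6 * 17 / 1 = 102 / 1 = 102
Full cycle length = 102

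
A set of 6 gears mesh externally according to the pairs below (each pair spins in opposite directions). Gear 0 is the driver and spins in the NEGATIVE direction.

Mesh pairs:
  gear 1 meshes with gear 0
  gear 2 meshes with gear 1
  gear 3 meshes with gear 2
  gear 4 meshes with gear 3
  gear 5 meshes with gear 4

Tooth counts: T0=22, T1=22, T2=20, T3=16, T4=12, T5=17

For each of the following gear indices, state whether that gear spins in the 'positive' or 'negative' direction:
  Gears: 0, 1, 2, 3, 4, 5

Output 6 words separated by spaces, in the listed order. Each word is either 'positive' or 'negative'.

Gear 0 (driver): negative (depth 0)
  gear 1: meshes with gear 0 -> depth 1 -> positive (opposite of gear 0)
  gear 2: meshes with gear 1 -> depth 2 -> negative (opposite of gear 1)
  gear 3: meshes with gear 2 -> depth 3 -> positive (opposite of gear 2)
  gear 4: meshes with gear 3 -> depth 4 -> negative (opposite of gear 3)
  gear 5: meshes with gear 4 -> depth 5 -> positive (opposite of gear 4)
Queried indices 0, 1, 2, 3, 4, 5 -> negative, positive, negative, positive, negative, positive

Answer: negative positive negative positive negative positive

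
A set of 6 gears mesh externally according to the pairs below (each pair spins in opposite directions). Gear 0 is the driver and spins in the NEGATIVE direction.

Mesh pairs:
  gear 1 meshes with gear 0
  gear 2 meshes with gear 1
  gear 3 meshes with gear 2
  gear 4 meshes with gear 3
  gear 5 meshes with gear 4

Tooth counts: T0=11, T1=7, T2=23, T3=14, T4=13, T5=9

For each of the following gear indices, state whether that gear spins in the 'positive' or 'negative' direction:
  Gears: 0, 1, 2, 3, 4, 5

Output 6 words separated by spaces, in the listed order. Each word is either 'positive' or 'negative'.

Answer: negative positive negative positive negative positive

Derivation:
Gear 0 (driver): negative (depth 0)
  gear 1: meshes with gear 0 -> depth 1 -> positive (opposite of gear 0)
  gear 2: meshes with gear 1 -> depth 2 -> negative (opposite of gear 1)
  gear 3: meshes with gear 2 -> depth 3 -> positive (opposite of gear 2)
  gear 4: meshes with gear 3 -> depth 4 -> negative (opposite of gear 3)
  gear 5: meshes with gear 4 -> depth 5 -> positive (opposite of gear 4)
Queried indices 0, 1, 2, 3, 4, 5 -> negative, positive, negative, positive, negative, positive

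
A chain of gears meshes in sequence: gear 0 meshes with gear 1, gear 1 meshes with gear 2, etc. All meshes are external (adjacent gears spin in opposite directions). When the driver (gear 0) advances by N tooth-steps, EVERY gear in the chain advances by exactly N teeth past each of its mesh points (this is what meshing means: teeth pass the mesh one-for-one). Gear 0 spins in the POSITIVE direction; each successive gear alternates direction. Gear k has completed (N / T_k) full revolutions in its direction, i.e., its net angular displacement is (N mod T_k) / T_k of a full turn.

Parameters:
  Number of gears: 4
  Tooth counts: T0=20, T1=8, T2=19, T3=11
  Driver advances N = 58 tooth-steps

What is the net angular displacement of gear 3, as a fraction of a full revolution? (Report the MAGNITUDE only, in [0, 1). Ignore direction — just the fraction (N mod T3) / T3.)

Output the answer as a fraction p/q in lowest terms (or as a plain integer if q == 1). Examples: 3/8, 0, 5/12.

Chain of 4 gears, tooth counts: [20, 8, 19, 11]
  gear 0: T0=20, direction=positive, advance = 58 mod 20 = 18 teeth = 18/20 turn
  gear 1: T1=8, direction=negative, advance = 58 mod 8 = 2 teeth = 2/8 turn
  gear 2: T2=19, direction=positive, advance = 58 mod 19 = 1 teeth = 1/19 turn
  gear 3: T3=11, direction=negative, advance = 58 mod 11 = 3 teeth = 3/11 turn
Gear 3: 58 mod 11 = 3
Fraction = 3 / 11 = 3/11 (gcd(3,11)=1) = 3/11

Answer: 3/11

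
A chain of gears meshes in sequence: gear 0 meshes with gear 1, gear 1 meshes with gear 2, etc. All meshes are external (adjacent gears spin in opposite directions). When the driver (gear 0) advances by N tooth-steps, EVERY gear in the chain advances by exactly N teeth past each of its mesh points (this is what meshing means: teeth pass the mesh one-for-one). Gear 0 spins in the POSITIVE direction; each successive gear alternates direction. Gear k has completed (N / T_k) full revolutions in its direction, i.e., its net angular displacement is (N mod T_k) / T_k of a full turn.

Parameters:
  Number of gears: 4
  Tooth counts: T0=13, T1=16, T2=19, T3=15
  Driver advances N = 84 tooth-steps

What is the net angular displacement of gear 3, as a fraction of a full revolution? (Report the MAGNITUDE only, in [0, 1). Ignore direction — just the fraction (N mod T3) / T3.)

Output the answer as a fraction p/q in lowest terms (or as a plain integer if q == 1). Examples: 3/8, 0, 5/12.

Chain of 4 gears, tooth counts: [13, 16, 19, 15]
  gear 0: T0=13, direction=positive, advance = 84 mod 13 = 6 teeth = 6/13 turn
  gear 1: T1=16, direction=negative, advance = 84 mod 16 = 4 teeth = 4/16 turn
  gear 2: T2=19, direction=positive, advance = 84 mod 19 = 8 teeth = 8/19 turn
  gear 3: T3=15, direction=negative, advance = 84 mod 15 = 9 teeth = 9/15 turn
Gear 3: 84 mod 15 = 9
Fraction = 9 / 15 = 3/5 (gcd(9,15)=3) = 3/5

Answer: 3/5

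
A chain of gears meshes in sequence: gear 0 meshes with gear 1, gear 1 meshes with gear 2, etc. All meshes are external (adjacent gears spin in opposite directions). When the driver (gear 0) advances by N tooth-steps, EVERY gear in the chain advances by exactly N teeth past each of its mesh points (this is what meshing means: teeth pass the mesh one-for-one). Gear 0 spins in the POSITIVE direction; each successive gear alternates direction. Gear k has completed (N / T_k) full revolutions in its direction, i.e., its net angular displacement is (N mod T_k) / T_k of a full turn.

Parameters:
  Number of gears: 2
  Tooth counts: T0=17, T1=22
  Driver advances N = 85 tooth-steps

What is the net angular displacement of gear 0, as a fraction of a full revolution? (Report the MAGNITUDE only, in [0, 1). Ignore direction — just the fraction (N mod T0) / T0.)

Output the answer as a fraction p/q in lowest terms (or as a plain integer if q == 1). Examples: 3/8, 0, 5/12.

Chain of 2 gears, tooth counts: [17, 22]
  gear 0: T0=17, direction=positive, advance = 85 mod 17 = 0 teeth = 0/17 turn
  gear 1: T1=22, direction=negative, advance = 85 mod 22 = 19 teeth = 19/22 turn
Gear 0: 85 mod 17 = 0
Fraction = 0 / 17 = 0/1 (gcd(0,17)=17) = 0

Answer: 0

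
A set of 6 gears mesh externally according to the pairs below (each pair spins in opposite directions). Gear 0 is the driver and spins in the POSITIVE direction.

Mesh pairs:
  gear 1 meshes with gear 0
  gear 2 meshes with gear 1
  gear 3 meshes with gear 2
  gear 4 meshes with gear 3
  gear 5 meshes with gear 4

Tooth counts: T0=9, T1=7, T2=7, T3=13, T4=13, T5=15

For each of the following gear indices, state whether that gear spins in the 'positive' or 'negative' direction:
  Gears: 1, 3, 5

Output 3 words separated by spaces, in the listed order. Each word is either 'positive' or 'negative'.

Gear 0 (driver): positive (depth 0)
  gear 1: meshes with gear 0 -> depth 1 -> negative (opposite of gear 0)
  gear 2: meshes with gear 1 -> depth 2 -> positive (opposite of gear 1)
  gear 3: meshes with gear 2 -> depth 3 -> negative (opposite of gear 2)
  gear 4: meshes with gear 3 -> depth 4 -> positive (opposite of gear 3)
  gear 5: meshes with gear 4 -> depth 5 -> negative (opposite of gear 4)
Queried indices 1, 3, 5 -> negative, negative, negative

Answer: negative negative negative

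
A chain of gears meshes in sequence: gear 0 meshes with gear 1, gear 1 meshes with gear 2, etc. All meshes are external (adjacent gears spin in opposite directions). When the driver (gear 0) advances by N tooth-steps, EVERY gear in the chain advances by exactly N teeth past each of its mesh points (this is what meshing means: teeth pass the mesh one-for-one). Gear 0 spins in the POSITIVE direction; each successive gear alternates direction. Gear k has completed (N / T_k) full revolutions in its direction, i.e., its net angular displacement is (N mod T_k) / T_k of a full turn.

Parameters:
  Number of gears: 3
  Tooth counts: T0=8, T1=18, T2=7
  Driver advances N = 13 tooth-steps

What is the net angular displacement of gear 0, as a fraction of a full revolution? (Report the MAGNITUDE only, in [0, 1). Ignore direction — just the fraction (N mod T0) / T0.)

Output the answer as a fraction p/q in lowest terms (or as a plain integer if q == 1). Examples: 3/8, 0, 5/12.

Chain of 3 gears, tooth counts: [8, 18, 7]
  gear 0: T0=8, direction=positive, advance = 13 mod 8 = 5 teeth = 5/8 turn
  gear 1: T1=18, direction=negative, advance = 13 mod 18 = 13 teeth = 13/18 turn
  gear 2: T2=7, direction=positive, advance = 13 mod 7 = 6 teeth = 6/7 turn
Gear 0: 13 mod 8 = 5
Fraction = 5 / 8 = 5/8 (gcd(5,8)=1) = 5/8

Answer: 5/8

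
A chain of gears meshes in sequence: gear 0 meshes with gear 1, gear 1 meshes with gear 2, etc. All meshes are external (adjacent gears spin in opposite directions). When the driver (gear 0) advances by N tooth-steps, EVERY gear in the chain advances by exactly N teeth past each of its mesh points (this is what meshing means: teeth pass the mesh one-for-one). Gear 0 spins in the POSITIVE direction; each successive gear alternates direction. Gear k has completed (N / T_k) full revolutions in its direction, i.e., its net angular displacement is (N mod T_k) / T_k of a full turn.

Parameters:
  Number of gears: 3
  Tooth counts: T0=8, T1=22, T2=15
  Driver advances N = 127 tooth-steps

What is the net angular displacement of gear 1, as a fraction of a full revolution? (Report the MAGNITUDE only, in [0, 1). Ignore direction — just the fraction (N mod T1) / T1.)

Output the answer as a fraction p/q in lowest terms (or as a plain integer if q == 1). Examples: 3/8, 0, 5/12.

Chain of 3 gears, tooth counts: [8, 22, 15]
  gear 0: T0=8, direction=positive, advance = 127 mod 8 = 7 teeth = 7/8 turn
  gear 1: T1=22, direction=negative, advance = 127 mod 22 = 17 teeth = 17/22 turn
  gear 2: T2=15, direction=positive, advance = 127 mod 15 = 7 teeth = 7/15 turn
Gear 1: 127 mod 22 = 17
Fraction = 17 / 22 = 17/22 (gcd(17,22)=1) = 17/22

Answer: 17/22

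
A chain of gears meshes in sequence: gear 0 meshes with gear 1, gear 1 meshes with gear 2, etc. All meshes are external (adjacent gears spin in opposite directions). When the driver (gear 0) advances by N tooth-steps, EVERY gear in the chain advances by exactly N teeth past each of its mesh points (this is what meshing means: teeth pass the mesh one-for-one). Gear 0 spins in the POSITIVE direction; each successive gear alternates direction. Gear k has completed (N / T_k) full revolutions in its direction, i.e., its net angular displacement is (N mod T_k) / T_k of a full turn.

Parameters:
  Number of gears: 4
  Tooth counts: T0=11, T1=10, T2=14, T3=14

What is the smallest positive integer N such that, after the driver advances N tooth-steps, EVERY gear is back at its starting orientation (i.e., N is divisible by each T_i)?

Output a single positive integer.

Gear k returns to start when N is a multiple of T_k.
All gears at start simultaneously when N is a common multiple of [11, 10, 14, 14]; the smallest such N is lcm(11, 10, 14, 14).
Start: lcm = T0 = 11
Fold in T1=10: gcd(11, 10) = 1; lcm(11, 10) = 11 * 10 / 1 = 110 / 1 = 110
Fold in T2=14: gcd(110, 14) = 2; lcm(110, 14) = 110 * 14 / 2 = 1540 / 2 = 770
Fold in T3=14: gcd(770, 14) = 14; lcm(770, 14) = 770 * 14 / 14 = 10780 / 14 = 770
Full cycle length = 770

Answer: 770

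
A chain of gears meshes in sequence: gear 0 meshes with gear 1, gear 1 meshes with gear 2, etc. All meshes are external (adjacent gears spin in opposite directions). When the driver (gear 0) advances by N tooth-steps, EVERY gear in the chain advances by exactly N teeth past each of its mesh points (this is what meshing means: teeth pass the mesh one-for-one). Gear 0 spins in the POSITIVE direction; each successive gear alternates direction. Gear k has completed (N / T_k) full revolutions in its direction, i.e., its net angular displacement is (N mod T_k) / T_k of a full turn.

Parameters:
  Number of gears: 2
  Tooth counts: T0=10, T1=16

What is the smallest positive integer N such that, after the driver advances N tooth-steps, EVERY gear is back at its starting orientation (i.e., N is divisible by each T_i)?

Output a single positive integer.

Answer: 80

Derivation:
Gear k returns to start when N is a multiple of T_k.
All gears at start simultaneously when N is a common multiple of [10, 16]; the smallest such N is lcm(10, 16).
Start: lcm = T0 = 10
Fold in T1=16: gcd(10, 16) = 2; lcm(10, 16) = 10 * 16 / 2 = 160 / 2 = 80
Full cycle length = 80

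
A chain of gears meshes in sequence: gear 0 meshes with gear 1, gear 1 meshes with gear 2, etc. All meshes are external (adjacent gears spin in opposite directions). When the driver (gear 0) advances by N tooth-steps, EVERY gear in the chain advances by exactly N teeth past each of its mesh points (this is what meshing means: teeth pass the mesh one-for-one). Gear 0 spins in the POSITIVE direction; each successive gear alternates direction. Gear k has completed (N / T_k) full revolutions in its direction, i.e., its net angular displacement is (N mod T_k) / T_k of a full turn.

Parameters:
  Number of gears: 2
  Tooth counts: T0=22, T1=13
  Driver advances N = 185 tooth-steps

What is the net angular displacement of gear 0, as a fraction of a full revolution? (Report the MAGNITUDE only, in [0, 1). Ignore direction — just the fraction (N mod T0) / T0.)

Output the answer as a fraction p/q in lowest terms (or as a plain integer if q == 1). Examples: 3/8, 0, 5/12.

Answer: 9/22

Derivation:
Chain of 2 gears, tooth counts: [22, 13]
  gear 0: T0=22, direction=positive, advance = 185 mod 22 = 9 teeth = 9/22 turn
  gear 1: T1=13, direction=negative, advance = 185 mod 13 = 3 teeth = 3/13 turn
Gear 0: 185 mod 22 = 9
Fraction = 9 / 22 = 9/22 (gcd(9,22)=1) = 9/22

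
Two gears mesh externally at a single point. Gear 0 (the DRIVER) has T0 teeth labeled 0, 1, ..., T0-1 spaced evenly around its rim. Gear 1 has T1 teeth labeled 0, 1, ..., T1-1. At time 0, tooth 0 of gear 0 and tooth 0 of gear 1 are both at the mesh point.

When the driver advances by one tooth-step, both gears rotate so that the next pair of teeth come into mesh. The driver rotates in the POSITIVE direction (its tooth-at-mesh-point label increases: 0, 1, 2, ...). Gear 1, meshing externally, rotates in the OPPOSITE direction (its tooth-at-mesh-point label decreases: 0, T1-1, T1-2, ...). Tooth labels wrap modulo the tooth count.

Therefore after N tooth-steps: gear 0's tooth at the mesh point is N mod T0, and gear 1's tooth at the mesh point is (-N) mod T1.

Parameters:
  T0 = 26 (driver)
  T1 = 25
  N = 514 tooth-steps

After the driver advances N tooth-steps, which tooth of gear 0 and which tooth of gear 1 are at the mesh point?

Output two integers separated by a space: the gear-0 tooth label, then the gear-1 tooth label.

Gear 0 (driver, T0=26): tooth at mesh = N mod T0
  514 = 19 * 26 + 20, so 514 mod 26 = 20
  gear 0 tooth = 20
Gear 1 (driven, T1=25): tooth at mesh = (-N) mod T1
  514 = 20 * 25 + 14, so 514 mod 25 = 14
  (-514) mod 25 = (-14) mod 25 = 25 - 14 = 11
Mesh after 514 steps: gear-0 tooth 20 meets gear-1 tooth 11

Answer: 20 11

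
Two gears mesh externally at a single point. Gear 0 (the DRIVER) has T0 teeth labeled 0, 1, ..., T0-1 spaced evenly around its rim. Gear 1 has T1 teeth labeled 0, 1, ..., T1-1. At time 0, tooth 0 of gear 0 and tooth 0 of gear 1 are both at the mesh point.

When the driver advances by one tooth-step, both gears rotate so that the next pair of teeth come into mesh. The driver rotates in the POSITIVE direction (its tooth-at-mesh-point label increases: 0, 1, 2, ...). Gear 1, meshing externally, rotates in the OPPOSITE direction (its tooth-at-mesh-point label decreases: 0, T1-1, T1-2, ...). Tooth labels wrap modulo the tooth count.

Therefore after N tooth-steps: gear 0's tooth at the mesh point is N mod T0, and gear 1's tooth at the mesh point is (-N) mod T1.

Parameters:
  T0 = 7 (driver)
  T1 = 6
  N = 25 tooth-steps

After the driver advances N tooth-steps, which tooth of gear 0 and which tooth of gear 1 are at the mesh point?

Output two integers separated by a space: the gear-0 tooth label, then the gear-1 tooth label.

Gear 0 (driver, T0=7): tooth at mesh = N mod T0
  25 = 3 * 7 + 4, so 25 mod 7 = 4
  gear 0 tooth = 4
Gear 1 (driven, T1=6): tooth at mesh = (-N) mod T1
  25 = 4 * 6 + 1, so 25 mod 6 = 1
  (-25) mod 6 = (-1) mod 6 = 6 - 1 = 5
Mesh after 25 steps: gear-0 tooth 4 meets gear-1 tooth 5

Answer: 4 5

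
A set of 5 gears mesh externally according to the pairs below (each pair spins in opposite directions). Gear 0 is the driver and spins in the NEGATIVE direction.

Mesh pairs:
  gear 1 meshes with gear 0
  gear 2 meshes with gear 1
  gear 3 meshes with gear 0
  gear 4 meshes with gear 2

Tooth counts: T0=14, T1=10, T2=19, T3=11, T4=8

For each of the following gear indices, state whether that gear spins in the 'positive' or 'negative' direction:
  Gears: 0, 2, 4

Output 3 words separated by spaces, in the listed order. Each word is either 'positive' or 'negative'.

Answer: negative negative positive

Derivation:
Gear 0 (driver): negative (depth 0)
  gear 1: meshes with gear 0 -> depth 1 -> positive (opposite of gear 0)
  gear 2: meshes with gear 1 -> depth 2 -> negative (opposite of gear 1)
  gear 3: meshes with gear 0 -> depth 1 -> positive (opposite of gear 0)
  gear 4: meshes with gear 2 -> depth 3 -> positive (opposite of gear 2)
Queried indices 0, 2, 4 -> negative, negative, positive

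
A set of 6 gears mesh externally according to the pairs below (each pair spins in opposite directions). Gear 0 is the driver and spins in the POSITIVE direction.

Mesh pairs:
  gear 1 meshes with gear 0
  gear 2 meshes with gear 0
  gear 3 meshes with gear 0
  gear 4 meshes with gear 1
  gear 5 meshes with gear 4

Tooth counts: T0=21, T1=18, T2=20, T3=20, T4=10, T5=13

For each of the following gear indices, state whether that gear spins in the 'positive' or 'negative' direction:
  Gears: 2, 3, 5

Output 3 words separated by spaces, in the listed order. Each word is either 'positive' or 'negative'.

Gear 0 (driver): positive (depth 0)
  gear 1: meshes with gear 0 -> depth 1 -> negative (opposite of gear 0)
  gear 2: meshes with gear 0 -> depth 1 -> negative (opposite of gear 0)
  gear 3: meshes with gear 0 -> depth 1 -> negative (opposite of gear 0)
  gear 4: meshes with gear 1 -> depth 2 -> positive (opposite of gear 1)
  gear 5: meshes with gear 4 -> depth 3 -> negative (opposite of gear 4)
Queried indices 2, 3, 5 -> negative, negative, negative

Answer: negative negative negative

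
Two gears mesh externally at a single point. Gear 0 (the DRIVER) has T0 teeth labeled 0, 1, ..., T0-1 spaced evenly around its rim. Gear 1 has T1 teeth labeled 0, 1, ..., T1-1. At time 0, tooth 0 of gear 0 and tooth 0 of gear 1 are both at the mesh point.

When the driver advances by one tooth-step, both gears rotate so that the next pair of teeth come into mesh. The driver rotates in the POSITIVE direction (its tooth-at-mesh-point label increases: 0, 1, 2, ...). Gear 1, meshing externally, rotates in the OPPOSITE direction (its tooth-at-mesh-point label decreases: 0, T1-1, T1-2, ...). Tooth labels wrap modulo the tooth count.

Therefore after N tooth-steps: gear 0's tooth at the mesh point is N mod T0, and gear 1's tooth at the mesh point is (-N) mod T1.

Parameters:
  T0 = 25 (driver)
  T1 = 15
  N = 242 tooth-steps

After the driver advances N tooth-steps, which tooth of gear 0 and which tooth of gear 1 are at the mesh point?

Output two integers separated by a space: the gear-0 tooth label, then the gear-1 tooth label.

Answer: 17 13

Derivation:
Gear 0 (driver, T0=25): tooth at mesh = N mod T0
  242 = 9 * 25 + 17, so 242 mod 25 = 17
  gear 0 tooth = 17
Gear 1 (driven, T1=15): tooth at mesh = (-N) mod T1
  242 = 16 * 15 + 2, so 242 mod 15 = 2
  (-242) mod 15 = (-2) mod 15 = 15 - 2 = 13
Mesh after 242 steps: gear-0 tooth 17 meets gear-1 tooth 13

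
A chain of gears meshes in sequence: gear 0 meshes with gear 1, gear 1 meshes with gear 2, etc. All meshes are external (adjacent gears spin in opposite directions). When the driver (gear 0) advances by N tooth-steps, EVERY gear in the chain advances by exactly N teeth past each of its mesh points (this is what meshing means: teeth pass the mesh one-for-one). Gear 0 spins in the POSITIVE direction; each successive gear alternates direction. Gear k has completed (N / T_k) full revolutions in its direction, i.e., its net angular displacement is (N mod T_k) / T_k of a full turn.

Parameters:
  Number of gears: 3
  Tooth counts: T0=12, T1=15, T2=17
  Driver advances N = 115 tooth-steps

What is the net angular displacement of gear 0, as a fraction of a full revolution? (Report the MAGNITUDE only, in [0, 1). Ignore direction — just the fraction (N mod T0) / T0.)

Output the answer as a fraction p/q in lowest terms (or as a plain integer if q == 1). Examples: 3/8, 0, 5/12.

Answer: 7/12

Derivation:
Chain of 3 gears, tooth counts: [12, 15, 17]
  gear 0: T0=12, direction=positive, advance = 115 mod 12 = 7 teeth = 7/12 turn
  gear 1: T1=15, direction=negative, advance = 115 mod 15 = 10 teeth = 10/15 turn
  gear 2: T2=17, direction=positive, advance = 115 mod 17 = 13 teeth = 13/17 turn
Gear 0: 115 mod 12 = 7
Fraction = 7 / 12 = 7/12 (gcd(7,12)=1) = 7/12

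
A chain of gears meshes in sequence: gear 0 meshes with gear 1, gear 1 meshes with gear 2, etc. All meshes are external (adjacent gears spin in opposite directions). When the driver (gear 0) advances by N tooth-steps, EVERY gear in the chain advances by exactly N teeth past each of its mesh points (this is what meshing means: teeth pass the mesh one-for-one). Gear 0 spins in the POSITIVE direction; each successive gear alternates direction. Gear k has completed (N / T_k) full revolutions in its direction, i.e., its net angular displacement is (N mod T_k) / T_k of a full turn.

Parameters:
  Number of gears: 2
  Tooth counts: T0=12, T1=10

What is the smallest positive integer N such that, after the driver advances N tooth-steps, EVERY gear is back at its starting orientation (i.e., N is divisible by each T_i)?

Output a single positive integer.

Answer: 60

Derivation:
Gear k returns to start when N is a multiple of T_k.
All gears at start simultaneously when N is a common multiple of [12, 10]; the smallest such N is lcm(12, 10).
Start: lcm = T0 = 12
Fold in T1=10: gcd(12, 10) = 2; lcm(12, 10) = 12 * 10 / 2 = 120 / 2 = 60
Full cycle length = 60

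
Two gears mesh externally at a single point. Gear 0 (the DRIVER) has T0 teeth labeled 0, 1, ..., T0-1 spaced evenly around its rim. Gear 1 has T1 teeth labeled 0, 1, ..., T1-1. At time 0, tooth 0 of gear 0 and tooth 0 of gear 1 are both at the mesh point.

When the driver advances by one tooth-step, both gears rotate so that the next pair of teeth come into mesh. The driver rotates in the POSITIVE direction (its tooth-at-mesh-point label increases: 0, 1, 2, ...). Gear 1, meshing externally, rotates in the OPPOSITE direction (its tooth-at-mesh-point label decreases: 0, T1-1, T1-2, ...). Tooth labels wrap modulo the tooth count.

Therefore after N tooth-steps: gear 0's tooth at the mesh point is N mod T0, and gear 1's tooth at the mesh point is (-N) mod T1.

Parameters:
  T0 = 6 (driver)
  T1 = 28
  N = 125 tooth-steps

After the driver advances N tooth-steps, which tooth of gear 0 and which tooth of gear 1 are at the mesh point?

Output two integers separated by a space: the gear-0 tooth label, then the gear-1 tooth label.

Answer: 5 15

Derivation:
Gear 0 (driver, T0=6): tooth at mesh = N mod T0
  125 = 20 * 6 + 5, so 125 mod 6 = 5
  gear 0 tooth = 5
Gear 1 (driven, T1=28): tooth at mesh = (-N) mod T1
  125 = 4 * 28 + 13, so 125 mod 28 = 13
  (-125) mod 28 = (-13) mod 28 = 28 - 13 = 15
Mesh after 125 steps: gear-0 tooth 5 meets gear-1 tooth 15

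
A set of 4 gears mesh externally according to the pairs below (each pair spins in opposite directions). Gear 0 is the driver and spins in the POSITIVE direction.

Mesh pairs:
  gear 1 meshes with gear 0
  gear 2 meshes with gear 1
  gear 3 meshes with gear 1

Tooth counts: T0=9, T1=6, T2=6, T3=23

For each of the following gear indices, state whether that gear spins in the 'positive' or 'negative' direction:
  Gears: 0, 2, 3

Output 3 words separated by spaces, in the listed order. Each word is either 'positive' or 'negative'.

Gear 0 (driver): positive (depth 0)
  gear 1: meshes with gear 0 -> depth 1 -> negative (opposite of gear 0)
  gear 2: meshes with gear 1 -> depth 2 -> positive (opposite of gear 1)
  gear 3: meshes with gear 1 -> depth 2 -> positive (opposite of gear 1)
Queried indices 0, 2, 3 -> positive, positive, positive

Answer: positive positive positive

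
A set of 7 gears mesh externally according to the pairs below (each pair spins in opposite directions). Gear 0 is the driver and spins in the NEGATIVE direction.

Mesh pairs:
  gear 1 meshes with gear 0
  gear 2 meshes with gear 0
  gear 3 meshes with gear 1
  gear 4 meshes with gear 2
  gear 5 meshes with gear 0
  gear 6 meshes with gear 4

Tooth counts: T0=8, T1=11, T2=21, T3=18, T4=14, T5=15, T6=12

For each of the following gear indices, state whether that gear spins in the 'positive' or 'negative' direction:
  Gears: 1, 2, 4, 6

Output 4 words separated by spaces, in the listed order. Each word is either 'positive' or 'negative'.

Answer: positive positive negative positive

Derivation:
Gear 0 (driver): negative (depth 0)
  gear 1: meshes with gear 0 -> depth 1 -> positive (opposite of gear 0)
  gear 2: meshes with gear 0 -> depth 1 -> positive (opposite of gear 0)
  gear 3: meshes with gear 1 -> depth 2 -> negative (opposite of gear 1)
  gear 4: meshes with gear 2 -> depth 2 -> negative (opposite of gear 2)
  gear 5: meshes with gear 0 -> depth 1 -> positive (opposite of gear 0)
  gear 6: meshes with gear 4 -> depth 3 -> positive (opposite of gear 4)
Queried indices 1, 2, 4, 6 -> positive, positive, negative, positive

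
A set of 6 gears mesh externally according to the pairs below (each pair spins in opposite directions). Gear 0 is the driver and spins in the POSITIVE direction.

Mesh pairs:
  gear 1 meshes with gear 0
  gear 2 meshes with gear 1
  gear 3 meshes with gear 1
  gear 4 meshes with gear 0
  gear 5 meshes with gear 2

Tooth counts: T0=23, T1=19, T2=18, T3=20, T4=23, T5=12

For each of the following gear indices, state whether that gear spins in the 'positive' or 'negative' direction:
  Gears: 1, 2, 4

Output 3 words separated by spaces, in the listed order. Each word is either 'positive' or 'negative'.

Answer: negative positive negative

Derivation:
Gear 0 (driver): positive (depth 0)
  gear 1: meshes with gear 0 -> depth 1 -> negative (opposite of gear 0)
  gear 2: meshes with gear 1 -> depth 2 -> positive (opposite of gear 1)
  gear 3: meshes with gear 1 -> depth 2 -> positive (opposite of gear 1)
  gear 4: meshes with gear 0 -> depth 1 -> negative (opposite of gear 0)
  gear 5: meshes with gear 2 -> depth 3 -> negative (opposite of gear 2)
Queried indices 1, 2, 4 -> negative, positive, negative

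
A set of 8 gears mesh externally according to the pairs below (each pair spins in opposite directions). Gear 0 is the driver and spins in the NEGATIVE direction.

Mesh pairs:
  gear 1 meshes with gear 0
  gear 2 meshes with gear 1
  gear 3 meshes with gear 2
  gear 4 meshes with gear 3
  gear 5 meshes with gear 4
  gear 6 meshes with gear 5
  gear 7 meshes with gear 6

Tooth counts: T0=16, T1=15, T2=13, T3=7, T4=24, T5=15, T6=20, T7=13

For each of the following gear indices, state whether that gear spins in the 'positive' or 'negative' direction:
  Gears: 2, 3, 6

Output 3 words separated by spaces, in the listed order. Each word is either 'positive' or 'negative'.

Answer: negative positive negative

Derivation:
Gear 0 (driver): negative (depth 0)
  gear 1: meshes with gear 0 -> depth 1 -> positive (opposite of gear 0)
  gear 2: meshes with gear 1 -> depth 2 -> negative (opposite of gear 1)
  gear 3: meshes with gear 2 -> depth 3 -> positive (opposite of gear 2)
  gear 4: meshes with gear 3 -> depth 4 -> negative (opposite of gear 3)
  gear 5: meshes with gear 4 -> depth 5 -> positive (opposite of gear 4)
  gear 6: meshes with gear 5 -> depth 6 -> negative (opposite of gear 5)
  gear 7: meshes with gear 6 -> depth 7 -> positive (opposite of gear 6)
Queried indices 2, 3, 6 -> negative, positive, negative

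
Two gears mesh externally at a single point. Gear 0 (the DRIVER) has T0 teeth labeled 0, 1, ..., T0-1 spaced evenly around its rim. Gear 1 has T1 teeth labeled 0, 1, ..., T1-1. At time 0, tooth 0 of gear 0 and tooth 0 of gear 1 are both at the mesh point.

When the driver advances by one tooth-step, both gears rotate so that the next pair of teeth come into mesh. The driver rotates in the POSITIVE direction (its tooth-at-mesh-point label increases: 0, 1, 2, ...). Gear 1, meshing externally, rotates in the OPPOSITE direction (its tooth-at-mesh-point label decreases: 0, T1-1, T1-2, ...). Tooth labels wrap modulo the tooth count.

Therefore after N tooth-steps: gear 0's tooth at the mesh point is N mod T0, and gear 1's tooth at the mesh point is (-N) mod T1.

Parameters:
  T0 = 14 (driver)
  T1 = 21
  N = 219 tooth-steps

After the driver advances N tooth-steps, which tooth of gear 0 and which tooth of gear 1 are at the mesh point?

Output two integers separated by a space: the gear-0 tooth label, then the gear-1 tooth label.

Answer: 9 12

Derivation:
Gear 0 (driver, T0=14): tooth at mesh = N mod T0
  219 = 15 * 14 + 9, so 219 mod 14 = 9
  gear 0 tooth = 9
Gear 1 (driven, T1=21): tooth at mesh = (-N) mod T1
  219 = 10 * 21 + 9, so 219 mod 21 = 9
  (-219) mod 21 = (-9) mod 21 = 21 - 9 = 12
Mesh after 219 steps: gear-0 tooth 9 meets gear-1 tooth 12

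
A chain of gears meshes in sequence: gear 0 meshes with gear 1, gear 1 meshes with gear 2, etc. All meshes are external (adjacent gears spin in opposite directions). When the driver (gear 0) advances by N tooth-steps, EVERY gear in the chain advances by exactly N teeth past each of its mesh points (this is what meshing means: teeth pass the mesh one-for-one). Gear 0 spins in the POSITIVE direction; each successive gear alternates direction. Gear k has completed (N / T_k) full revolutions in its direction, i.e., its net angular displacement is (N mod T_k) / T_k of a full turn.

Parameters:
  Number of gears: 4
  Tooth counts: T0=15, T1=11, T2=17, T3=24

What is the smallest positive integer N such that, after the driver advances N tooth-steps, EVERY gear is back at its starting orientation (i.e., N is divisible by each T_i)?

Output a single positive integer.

Gear k returns to start when N is a multiple of T_k.
All gears at start simultaneously when N is a common multiple of [15, 11, 17, 24]; the smallest such N is lcm(15, 11, 17, 24).
Start: lcm = T0 = 15
Fold in T1=11: gcd(15, 11) = 1; lcm(15, 11) = 15 * 11 / 1 = 165 / 1 = 165
Fold in T2=17: gcd(165, 17) = 1; lcm(165, 17) = 165 * 17 / 1 = 2805 / 1 = 2805
Fold in T3=24: gcd(2805, 24) = 3; lcm(2805, 24) = 2805 * 24 / 3 = 67320 / 3 = 22440
Full cycle length = 22440

Answer: 22440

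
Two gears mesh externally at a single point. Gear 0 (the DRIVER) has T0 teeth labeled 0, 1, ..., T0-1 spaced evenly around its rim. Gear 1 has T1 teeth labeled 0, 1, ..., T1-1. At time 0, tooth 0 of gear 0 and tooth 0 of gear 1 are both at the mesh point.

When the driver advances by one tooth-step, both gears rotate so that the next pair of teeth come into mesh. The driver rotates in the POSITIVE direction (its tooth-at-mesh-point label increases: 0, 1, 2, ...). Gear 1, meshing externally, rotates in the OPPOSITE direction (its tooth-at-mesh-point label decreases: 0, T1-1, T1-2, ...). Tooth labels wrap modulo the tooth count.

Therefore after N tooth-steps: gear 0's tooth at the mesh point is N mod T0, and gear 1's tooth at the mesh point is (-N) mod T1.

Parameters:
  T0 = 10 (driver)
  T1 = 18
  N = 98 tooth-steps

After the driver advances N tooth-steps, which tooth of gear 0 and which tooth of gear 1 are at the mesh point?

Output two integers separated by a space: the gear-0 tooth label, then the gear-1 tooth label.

Gear 0 (driver, T0=10): tooth at mesh = N mod T0
  98 = 9 * 10 + 8, so 98 mod 10 = 8
  gear 0 tooth = 8
Gear 1 (driven, T1=18): tooth at mesh = (-N) mod T1
  98 = 5 * 18 + 8, so 98 mod 18 = 8
  (-98) mod 18 = (-8) mod 18 = 18 - 8 = 10
Mesh after 98 steps: gear-0 tooth 8 meets gear-1 tooth 10

Answer: 8 10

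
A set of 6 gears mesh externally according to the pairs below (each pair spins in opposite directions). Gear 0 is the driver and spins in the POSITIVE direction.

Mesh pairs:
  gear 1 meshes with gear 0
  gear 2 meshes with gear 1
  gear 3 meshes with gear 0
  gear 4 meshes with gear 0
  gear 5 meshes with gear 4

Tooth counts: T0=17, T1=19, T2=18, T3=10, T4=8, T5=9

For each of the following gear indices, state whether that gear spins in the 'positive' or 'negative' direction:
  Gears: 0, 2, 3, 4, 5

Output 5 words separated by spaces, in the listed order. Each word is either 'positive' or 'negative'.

Answer: positive positive negative negative positive

Derivation:
Gear 0 (driver): positive (depth 0)
  gear 1: meshes with gear 0 -> depth 1 -> negative (opposite of gear 0)
  gear 2: meshes with gear 1 -> depth 2 -> positive (opposite of gear 1)
  gear 3: meshes with gear 0 -> depth 1 -> negative (opposite of gear 0)
  gear 4: meshes with gear 0 -> depth 1 -> negative (opposite of gear 0)
  gear 5: meshes with gear 4 -> depth 2 -> positive (opposite of gear 4)
Queried indices 0, 2, 3, 4, 5 -> positive, positive, negative, negative, positive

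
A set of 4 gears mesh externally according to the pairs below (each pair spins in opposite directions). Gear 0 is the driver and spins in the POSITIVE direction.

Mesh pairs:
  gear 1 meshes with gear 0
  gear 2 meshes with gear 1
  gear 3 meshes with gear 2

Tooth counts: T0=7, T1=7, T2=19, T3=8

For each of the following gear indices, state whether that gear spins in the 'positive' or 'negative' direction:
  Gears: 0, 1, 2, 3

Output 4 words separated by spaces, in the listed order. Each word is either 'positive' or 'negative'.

Gear 0 (driver): positive (depth 0)
  gear 1: meshes with gear 0 -> depth 1 -> negative (opposite of gear 0)
  gear 2: meshes with gear 1 -> depth 2 -> positive (opposite of gear 1)
  gear 3: meshes with gear 2 -> depth 3 -> negative (opposite of gear 2)
Queried indices 0, 1, 2, 3 -> positive, negative, positive, negative

Answer: positive negative positive negative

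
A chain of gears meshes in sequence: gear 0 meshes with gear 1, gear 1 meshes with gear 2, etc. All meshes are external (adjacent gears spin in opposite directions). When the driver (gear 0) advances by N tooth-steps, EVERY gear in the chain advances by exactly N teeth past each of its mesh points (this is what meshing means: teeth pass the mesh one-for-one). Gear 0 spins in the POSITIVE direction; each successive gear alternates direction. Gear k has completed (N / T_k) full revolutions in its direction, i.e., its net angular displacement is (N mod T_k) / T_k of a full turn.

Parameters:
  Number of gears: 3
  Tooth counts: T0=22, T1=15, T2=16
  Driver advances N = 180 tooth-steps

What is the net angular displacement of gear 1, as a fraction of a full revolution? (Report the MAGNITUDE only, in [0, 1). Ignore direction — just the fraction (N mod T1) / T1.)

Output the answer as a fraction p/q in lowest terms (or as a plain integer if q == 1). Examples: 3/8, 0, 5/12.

Answer: 0

Derivation:
Chain of 3 gears, tooth counts: [22, 15, 16]
  gear 0: T0=22, direction=positive, advance = 180 mod 22 = 4 teeth = 4/22 turn
  gear 1: T1=15, direction=negative, advance = 180 mod 15 = 0 teeth = 0/15 turn
  gear 2: T2=16, direction=positive, advance = 180 mod 16 = 4 teeth = 4/16 turn
Gear 1: 180 mod 15 = 0
Fraction = 0 / 15 = 0/1 (gcd(0,15)=15) = 0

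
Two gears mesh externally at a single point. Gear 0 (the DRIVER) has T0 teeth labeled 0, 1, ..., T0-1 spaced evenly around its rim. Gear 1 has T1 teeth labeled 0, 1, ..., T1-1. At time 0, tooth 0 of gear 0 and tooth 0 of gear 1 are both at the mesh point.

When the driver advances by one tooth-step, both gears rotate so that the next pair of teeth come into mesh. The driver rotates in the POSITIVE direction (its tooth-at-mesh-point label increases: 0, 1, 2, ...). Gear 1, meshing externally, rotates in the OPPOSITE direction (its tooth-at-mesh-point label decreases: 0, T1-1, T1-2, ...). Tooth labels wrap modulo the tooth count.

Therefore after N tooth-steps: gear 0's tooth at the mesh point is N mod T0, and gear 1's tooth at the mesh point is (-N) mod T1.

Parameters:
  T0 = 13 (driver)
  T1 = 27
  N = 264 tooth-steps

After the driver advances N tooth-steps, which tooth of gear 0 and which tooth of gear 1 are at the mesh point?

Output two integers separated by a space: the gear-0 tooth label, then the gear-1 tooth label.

Gear 0 (driver, T0=13): tooth at mesh = N mod T0
  264 = 20 * 13 + 4, so 264 mod 13 = 4
  gear 0 tooth = 4
Gear 1 (driven, T1=27): tooth at mesh = (-N) mod T1
  264 = 9 * 27 + 21, so 264 mod 27 = 21
  (-264) mod 27 = (-21) mod 27 = 27 - 21 = 6
Mesh after 264 steps: gear-0 tooth 4 meets gear-1 tooth 6

Answer: 4 6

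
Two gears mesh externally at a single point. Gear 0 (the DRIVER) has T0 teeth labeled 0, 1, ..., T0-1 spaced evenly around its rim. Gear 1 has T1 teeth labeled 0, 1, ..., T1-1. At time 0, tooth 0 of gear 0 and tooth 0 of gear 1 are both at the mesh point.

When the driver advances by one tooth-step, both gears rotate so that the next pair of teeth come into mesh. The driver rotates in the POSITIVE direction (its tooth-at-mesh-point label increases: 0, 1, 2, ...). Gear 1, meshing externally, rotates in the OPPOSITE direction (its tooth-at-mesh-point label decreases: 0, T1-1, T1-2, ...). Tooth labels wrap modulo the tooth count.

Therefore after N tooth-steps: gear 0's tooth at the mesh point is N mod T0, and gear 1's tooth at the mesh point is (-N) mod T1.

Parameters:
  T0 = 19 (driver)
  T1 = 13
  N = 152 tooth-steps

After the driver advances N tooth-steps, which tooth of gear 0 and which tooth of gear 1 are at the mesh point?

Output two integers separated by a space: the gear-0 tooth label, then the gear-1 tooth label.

Answer: 0 4

Derivation:
Gear 0 (driver, T0=19): tooth at mesh = N mod T0
  152 = 8 * 19 + 0, so 152 mod 19 = 0
  gear 0 tooth = 0
Gear 1 (driven, T1=13): tooth at mesh = (-N) mod T1
  152 = 11 * 13 + 9, so 152 mod 13 = 9
  (-152) mod 13 = (-9) mod 13 = 13 - 9 = 4
Mesh after 152 steps: gear-0 tooth 0 meets gear-1 tooth 4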